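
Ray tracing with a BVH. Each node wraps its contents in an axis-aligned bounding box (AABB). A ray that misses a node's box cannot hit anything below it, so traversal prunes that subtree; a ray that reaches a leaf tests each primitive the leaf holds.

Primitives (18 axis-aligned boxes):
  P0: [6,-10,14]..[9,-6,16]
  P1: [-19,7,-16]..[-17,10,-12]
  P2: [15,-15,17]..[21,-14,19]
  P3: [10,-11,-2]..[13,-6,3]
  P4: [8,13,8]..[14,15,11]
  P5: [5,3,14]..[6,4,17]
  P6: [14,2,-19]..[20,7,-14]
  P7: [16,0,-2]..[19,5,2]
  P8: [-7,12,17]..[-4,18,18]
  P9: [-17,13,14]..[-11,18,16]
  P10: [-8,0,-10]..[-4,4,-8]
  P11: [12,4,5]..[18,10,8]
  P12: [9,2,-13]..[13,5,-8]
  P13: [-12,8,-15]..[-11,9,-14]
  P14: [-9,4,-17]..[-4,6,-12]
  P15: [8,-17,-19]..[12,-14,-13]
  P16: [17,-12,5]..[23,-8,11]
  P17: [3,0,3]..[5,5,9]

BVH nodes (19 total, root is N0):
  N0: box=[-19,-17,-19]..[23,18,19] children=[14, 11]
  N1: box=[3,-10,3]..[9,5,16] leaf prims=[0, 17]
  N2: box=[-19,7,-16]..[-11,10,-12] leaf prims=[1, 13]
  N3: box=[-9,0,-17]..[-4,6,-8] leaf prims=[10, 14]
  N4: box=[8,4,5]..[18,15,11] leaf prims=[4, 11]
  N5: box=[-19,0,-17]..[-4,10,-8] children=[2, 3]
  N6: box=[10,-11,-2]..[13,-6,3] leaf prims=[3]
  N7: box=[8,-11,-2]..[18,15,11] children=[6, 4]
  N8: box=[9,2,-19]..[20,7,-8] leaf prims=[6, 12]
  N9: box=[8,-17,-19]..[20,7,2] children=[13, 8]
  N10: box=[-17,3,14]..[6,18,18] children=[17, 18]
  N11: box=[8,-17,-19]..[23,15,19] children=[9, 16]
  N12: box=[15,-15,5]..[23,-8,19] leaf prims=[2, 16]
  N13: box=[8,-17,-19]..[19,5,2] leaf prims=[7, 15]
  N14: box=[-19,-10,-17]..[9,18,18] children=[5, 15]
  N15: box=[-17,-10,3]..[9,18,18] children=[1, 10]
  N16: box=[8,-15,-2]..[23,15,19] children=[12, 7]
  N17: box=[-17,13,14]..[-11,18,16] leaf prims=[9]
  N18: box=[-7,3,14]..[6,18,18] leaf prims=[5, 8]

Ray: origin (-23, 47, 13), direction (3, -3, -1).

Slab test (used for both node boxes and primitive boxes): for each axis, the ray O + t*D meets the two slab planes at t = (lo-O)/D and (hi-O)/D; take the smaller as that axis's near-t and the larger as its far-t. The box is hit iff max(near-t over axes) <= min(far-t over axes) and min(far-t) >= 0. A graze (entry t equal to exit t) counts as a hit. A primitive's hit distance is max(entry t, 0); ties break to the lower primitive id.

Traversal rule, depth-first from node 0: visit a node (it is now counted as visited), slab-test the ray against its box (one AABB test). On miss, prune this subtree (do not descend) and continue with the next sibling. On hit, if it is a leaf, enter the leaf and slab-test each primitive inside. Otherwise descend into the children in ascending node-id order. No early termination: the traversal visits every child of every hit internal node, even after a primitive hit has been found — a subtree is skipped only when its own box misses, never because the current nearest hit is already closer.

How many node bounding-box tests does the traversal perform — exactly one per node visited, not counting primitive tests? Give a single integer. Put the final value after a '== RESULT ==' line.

Traverse from the root:
N0 x:[4/3,46/3] y:[29/3,64/3] z:[-6,32] -> hit [29/3,46/3], descend [11, 14]
  N11 x:[31/3,46/3] y:[32/3,64/3] z:[-6,32] -> hit [32/3,46/3], descend [9, 16]
    N9 x:[31/3,43/3] y:[40/3,64/3] z:[11,32] -> hit [40/3,43/3], descend [8, 13]
      N8 x:[32/3,43/3] y:[40/3,15] z:[21,32] -> miss, prune
      N13 x:[31/3,14] y:[14,64/3] z:[11,32] -> hit [14,14] leaf, test {P7@t=14, P15(miss)}
    N16 x:[31/3,46/3] y:[32/3,62/3] z:[-6,15] -> hit [32/3,15], descend [7, 12]
      N7 x:[31/3,41/3] y:[32/3,58/3] z:[2,15] -> hit [32/3,41/3], descend [4, 6]
        N4 x:[31/3,41/3] y:[32/3,43/3] z:[2,8] -> miss, prune
        N6 x:[11,12] y:[53/3,58/3] z:[10,15] -> miss, prune
      N12 x:[38/3,46/3] y:[55/3,62/3] z:[-6,8] -> miss, prune
  N14 x:[4/3,32/3] y:[29/3,19] z:[-5,30] -> hit [29/3,32/3], descend [5, 15]
    N5 x:[4/3,19/3] y:[37/3,47/3] z:[21,30] -> miss, prune
    N15 x:[2,32/3] y:[29/3,19] z:[-5,10] -> hit [29/3,10], descend [1, 10]
      N1 x:[26/3,32/3] y:[14,19] z:[-3,10] -> miss, prune
      N10 x:[2,29/3] y:[29/3,44/3] z:[-5,-1] -> miss, prune

order=[0, 11, 9, 8, 13, 16, 7, 4, 6, 12, 14, 5, 15, 1, 10]  |boxes|=15  |leaves|=1  hit=P7

== RESULT ==
15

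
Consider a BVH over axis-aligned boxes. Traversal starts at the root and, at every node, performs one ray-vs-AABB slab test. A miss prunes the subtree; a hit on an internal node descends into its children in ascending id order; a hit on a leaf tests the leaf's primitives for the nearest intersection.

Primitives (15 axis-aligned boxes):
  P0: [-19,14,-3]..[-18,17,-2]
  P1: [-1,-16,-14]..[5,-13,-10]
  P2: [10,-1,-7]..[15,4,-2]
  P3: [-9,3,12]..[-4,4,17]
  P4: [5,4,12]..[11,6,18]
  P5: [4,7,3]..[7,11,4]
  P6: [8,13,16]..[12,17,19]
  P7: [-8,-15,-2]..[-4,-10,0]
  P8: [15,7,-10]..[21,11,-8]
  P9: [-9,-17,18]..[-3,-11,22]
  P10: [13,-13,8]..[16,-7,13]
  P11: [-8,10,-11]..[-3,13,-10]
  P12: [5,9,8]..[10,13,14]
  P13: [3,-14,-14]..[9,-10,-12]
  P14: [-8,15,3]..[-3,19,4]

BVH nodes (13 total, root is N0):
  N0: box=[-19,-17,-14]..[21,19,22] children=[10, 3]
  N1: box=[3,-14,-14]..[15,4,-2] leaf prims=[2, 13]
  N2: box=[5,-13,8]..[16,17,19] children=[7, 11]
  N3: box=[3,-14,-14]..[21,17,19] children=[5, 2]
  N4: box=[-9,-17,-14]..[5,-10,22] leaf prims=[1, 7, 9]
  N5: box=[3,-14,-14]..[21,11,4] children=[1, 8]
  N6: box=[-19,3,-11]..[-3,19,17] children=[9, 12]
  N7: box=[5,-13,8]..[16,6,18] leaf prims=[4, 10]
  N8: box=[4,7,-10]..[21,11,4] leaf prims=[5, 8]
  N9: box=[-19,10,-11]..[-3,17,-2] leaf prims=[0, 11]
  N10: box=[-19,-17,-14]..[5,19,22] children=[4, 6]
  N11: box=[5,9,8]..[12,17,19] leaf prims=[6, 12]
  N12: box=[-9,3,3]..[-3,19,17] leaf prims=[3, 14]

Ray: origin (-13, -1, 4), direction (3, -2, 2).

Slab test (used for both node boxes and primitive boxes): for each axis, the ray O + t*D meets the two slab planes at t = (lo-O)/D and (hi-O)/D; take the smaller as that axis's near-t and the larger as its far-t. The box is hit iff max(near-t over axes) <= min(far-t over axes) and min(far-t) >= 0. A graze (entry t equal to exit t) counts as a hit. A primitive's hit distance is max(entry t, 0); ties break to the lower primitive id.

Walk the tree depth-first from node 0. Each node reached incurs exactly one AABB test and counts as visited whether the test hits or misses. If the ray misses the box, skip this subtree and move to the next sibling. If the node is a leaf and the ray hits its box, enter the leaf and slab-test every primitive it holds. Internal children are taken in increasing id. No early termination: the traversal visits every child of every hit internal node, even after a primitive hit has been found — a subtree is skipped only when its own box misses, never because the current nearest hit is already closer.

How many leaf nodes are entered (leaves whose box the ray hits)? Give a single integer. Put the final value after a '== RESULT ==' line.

Walk:
N0 x:[-2,34/3] y:[-10,8] z:[-9,9] -> hit [-2,8], descend [3, 10]
  N3 x:[16/3,34/3] y:[-9,13/2] z:[-9,15/2] -> hit [16/3,13/2], descend [2, 5]
    N2 x:[6,29/3] y:[-9,6] z:[2,15/2] -> hit [6,6], descend [7, 11]
      N7 x:[6,29/3] y:[-7/2,6] z:[2,7] -> hit [6,6] leaf, test {P4(miss), P10(miss)}
      N11 x:[6,25/3] y:[-9,-5] z:[2,15/2] -> miss, prune
    N5 x:[16/3,34/3] y:[-6,13/2] z:[-9,0] -> miss, prune
  N10 x:[-2,6] y:[-10,8] z:[-9,9] -> hit [-2,6], descend [4, 6]
    N4 x:[4/3,6] y:[9/2,8] z:[-9,9] -> hit [9/2,6] leaf, test {P1(miss), P7(miss), P9(miss)}
    N6 x:[-2,10/3] y:[-10,-2] z:[-15/2,13/2] -> miss, prune

9 AABB tests over nodes [0, 3, 2, 7, 11, 5, 10, 4, 6]; 2 leaves entered; closest miss.

== RESULT ==
2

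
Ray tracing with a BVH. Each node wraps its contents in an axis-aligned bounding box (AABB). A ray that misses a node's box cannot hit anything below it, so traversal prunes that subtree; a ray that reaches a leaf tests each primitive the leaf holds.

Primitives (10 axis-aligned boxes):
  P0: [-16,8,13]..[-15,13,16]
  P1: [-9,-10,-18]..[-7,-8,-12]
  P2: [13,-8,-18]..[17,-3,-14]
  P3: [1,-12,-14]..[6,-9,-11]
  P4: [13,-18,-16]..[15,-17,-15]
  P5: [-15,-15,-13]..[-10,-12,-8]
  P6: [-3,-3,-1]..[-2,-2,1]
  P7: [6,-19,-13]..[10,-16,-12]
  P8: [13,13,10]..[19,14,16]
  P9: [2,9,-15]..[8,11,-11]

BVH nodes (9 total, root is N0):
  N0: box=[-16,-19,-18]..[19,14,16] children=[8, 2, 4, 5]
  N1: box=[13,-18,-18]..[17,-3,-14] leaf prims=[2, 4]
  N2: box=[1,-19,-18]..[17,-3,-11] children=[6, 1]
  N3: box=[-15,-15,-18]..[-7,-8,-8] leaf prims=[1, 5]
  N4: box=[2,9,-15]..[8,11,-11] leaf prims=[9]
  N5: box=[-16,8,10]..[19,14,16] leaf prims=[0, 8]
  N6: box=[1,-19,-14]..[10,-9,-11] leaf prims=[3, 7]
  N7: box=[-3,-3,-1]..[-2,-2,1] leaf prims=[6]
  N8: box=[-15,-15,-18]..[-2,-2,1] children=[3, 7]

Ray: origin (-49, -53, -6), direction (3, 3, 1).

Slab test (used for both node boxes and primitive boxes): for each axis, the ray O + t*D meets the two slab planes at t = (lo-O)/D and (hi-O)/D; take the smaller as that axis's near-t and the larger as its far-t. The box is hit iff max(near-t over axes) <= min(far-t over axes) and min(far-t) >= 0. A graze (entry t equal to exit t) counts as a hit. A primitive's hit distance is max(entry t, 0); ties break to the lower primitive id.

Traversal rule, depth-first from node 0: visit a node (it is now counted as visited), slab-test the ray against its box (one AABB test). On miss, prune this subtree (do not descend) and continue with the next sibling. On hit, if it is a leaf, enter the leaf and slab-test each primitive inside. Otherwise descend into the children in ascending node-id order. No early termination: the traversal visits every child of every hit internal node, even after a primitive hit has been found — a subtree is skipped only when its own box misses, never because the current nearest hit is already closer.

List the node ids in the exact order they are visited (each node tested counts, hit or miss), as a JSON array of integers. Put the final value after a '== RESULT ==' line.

Walk:
N0 x:[11,68/3] y:[34/3,67/3] z:[-12,22] -> hit [34/3,22], descend [2, 4, 5, 8]
  N2 x:[50/3,22] y:[34/3,50/3] z:[-12,-5] -> miss, prune
  N4 x:[17,19] y:[62/3,64/3] z:[-9,-5] -> miss, prune
  N5 x:[11,68/3] y:[61/3,67/3] z:[16,22] -> hit [61/3,22] leaf, test {P0(miss), P8@t=22}
  N8 x:[34/3,47/3] y:[38/3,17] z:[-12,7] -> miss, prune

order=[0, 2, 4, 5, 8]  |boxes|=5  |leaves|=1  hit=P8

== RESULT ==
[0, 2, 4, 5, 8]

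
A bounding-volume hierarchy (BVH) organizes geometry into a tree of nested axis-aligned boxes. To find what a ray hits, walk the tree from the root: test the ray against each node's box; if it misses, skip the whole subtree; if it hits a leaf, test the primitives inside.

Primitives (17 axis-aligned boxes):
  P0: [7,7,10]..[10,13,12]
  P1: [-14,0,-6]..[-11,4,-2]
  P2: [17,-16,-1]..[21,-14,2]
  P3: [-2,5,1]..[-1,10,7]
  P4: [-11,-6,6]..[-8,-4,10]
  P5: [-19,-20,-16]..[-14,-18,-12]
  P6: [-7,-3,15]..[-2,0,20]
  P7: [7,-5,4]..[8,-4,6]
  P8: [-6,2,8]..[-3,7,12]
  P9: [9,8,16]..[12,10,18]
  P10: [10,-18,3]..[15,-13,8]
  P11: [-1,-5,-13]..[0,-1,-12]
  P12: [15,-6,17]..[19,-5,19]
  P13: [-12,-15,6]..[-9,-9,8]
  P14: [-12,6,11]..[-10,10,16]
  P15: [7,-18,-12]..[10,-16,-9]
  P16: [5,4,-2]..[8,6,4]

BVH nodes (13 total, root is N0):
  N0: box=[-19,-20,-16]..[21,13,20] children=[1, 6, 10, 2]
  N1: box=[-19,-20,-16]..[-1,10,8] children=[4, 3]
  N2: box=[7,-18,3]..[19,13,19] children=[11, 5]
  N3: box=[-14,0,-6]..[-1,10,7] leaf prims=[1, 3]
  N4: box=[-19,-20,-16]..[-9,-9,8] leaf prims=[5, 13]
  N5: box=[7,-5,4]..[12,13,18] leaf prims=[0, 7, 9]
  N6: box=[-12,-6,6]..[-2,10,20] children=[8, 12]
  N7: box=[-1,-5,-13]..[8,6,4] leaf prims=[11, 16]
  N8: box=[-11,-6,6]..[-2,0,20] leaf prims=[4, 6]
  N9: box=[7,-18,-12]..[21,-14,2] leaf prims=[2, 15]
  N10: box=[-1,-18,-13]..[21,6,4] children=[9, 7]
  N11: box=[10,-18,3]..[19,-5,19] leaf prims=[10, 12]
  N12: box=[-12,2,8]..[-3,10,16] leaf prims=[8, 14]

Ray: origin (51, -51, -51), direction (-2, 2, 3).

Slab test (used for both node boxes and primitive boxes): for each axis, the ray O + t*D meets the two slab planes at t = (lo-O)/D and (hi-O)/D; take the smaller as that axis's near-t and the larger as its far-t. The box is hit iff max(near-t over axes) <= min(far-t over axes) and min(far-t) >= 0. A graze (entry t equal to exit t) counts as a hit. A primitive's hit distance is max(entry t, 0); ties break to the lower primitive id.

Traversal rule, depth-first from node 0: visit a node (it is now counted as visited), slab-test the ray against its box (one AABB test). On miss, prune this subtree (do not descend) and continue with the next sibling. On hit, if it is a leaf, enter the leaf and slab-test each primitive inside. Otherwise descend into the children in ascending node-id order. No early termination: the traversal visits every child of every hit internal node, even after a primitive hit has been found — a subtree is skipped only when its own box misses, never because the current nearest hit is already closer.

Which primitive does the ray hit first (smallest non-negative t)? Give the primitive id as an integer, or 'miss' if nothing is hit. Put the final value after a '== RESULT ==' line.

Traverse from the root:
N0 x:[15,35] y:[31/2,32] z:[35/3,71/3] -> hit [31/2,71/3], descend [1, 2, 6, 10]
  N1 x:[26,35] y:[31/2,61/2] z:[35/3,59/3] -> miss, prune
  N2 x:[16,22] y:[33/2,32] z:[18,70/3] -> hit [18,22], descend [5, 11]
    N5 x:[39/2,22] y:[23,32] z:[55/3,23] -> miss, prune
    N11 x:[16,41/2] y:[33/2,23] z:[18,70/3] -> hit [18,41/2] leaf, test {P10@t=18, P12(miss)}
  N6 x:[53/2,63/2] y:[45/2,61/2] z:[19,71/3] -> miss, prune
  N10 x:[15,26] y:[33/2,57/2] z:[38/3,55/3] -> hit [33/2,55/3], descend [7, 9]
    N7 x:[43/2,26] y:[23,57/2] z:[38/3,55/3] -> miss, prune
    N9 x:[15,22] y:[33/2,37/2] z:[13,53/3] -> hit [33/2,53/3] leaf, test {P2(miss), P15(miss)}

order=[0, 1, 2, 5, 11, 6, 10, 7, 9]  |boxes|=9  |leaves|=2  hit=P10

== RESULT ==
10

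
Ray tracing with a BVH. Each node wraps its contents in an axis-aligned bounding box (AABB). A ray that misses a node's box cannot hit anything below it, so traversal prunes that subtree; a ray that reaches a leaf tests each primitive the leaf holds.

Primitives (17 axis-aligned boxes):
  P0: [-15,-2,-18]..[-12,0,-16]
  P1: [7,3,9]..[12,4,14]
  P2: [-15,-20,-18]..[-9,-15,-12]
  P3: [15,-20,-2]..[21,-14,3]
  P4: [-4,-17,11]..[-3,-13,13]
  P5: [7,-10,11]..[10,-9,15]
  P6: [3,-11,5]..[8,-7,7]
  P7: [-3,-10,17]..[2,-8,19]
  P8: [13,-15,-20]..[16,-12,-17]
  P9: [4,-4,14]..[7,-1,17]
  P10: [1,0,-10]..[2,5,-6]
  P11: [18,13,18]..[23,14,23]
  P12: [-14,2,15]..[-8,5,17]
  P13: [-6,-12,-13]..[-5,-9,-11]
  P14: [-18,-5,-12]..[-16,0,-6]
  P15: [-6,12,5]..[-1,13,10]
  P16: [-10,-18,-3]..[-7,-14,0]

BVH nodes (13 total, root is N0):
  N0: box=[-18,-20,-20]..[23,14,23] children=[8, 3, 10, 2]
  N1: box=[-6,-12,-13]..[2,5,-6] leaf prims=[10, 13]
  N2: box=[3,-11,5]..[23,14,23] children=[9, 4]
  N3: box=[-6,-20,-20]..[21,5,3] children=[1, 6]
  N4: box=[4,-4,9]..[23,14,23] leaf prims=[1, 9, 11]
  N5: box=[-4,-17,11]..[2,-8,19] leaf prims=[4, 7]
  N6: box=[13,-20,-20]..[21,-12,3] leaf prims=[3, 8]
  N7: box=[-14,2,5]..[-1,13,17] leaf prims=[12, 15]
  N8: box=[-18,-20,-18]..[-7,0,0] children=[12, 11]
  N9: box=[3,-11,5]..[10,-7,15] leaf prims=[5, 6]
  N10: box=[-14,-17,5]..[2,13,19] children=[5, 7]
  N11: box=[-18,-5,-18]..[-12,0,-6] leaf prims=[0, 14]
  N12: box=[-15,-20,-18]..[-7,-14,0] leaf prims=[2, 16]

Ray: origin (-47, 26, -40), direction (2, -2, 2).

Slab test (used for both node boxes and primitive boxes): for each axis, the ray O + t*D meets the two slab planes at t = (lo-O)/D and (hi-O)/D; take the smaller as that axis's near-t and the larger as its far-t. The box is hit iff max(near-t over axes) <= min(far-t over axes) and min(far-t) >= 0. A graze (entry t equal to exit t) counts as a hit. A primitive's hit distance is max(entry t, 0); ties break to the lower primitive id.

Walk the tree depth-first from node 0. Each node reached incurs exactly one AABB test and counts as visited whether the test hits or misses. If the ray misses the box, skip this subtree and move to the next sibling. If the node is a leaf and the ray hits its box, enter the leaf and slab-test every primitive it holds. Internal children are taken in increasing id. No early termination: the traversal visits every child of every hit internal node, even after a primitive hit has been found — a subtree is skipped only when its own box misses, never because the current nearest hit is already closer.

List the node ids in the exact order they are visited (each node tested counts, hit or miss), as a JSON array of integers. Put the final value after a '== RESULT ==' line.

Walk:
N0 x:[29/2,35] y:[6,23] z:[10,63/2] -> hit [29/2,23], descend [2, 3, 8, 10]
  N2 x:[25,35] y:[6,37/2] z:[45/2,63/2] -> miss, prune
  N3 x:[41/2,34] y:[21/2,23] z:[10,43/2] -> hit [41/2,43/2], descend [1, 6]
    N1 x:[41/2,49/2] y:[21/2,19] z:[27/2,17] -> miss, prune
    N6 x:[30,34] y:[19,23] z:[10,43/2] -> miss, prune
  N8 x:[29/2,20] y:[13,23] z:[11,20] -> hit [29/2,20], descend [11, 12]
    N11 x:[29/2,35/2] y:[13,31/2] z:[11,17] -> hit [29/2,31/2] leaf, test {P0(miss), P14@t=29/2}
    N12 x:[16,20] y:[20,23] z:[11,20] -> hit [20,20] leaf, test {P2(miss), P16@t=20}
  N10 x:[33/2,49/2] y:[13/2,43/2] z:[45/2,59/2] -> miss, prune

Visited [0, 2, 3, 1, 6, 8, 11, 12, 10]. Tests: 9 box, 2 leaf. Nearest: P14.

== RESULT ==
[0, 2, 3, 1, 6, 8, 11, 12, 10]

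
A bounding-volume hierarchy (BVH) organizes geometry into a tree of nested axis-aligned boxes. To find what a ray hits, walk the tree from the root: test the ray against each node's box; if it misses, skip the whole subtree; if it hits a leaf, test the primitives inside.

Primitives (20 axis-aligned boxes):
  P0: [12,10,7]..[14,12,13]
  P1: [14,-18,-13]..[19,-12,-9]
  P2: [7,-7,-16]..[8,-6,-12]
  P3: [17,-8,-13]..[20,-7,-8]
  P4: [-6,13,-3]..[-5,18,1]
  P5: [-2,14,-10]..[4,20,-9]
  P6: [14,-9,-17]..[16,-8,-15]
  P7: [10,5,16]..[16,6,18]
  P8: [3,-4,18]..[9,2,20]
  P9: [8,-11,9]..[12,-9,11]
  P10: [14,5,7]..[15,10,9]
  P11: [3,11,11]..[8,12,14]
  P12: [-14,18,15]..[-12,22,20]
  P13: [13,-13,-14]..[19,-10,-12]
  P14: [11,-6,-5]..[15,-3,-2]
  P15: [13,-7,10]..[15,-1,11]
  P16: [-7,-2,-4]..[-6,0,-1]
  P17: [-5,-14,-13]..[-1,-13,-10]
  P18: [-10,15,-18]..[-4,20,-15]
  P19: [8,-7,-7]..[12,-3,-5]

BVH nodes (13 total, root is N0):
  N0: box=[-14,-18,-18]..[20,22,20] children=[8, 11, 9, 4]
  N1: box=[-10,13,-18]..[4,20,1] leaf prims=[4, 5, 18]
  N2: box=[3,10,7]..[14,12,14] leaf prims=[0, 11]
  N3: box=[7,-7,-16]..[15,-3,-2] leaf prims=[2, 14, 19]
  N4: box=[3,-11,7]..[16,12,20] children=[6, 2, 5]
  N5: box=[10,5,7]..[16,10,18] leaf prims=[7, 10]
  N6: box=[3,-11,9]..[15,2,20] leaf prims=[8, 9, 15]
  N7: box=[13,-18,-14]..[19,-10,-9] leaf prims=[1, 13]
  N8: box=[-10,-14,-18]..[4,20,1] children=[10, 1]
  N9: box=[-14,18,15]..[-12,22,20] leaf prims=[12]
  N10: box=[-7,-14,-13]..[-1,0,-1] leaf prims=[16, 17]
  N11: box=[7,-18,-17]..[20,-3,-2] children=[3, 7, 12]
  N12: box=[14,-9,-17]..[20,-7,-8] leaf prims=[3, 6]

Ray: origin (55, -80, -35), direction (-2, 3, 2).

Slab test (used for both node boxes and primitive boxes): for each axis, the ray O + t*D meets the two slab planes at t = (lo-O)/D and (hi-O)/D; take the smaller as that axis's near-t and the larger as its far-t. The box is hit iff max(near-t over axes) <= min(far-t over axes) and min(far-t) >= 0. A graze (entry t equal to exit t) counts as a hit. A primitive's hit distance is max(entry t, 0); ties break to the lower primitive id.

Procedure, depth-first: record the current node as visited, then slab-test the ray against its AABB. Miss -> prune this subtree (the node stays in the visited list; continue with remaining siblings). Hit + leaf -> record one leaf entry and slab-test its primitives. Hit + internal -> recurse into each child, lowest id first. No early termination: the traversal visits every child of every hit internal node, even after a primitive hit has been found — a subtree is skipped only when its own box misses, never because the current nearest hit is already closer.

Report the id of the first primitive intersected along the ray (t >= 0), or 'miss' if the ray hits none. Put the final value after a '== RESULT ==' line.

Traverse from the root:
N0 x:[35/2,69/2] y:[62/3,34] z:[17/2,55/2] -> hit [62/3,55/2], descend [4, 8, 9, 11]
  N4 x:[39/2,26] y:[23,92/3] z:[21,55/2] -> hit [23,26], descend [2, 5, 6]
    N2 x:[41/2,26] y:[30,92/3] z:[21,49/2] -> miss, prune
    N5 x:[39/2,45/2] y:[85/3,30] z:[21,53/2] -> miss, prune
    N6 x:[20,26] y:[23,82/3] z:[22,55/2] -> hit [23,26] leaf, test {P8(miss), P9@t=23, P15(miss)}
  N8 x:[51/2,65/2] y:[22,100/3] z:[17/2,18] -> miss, prune
  N9 x:[67/2,69/2] y:[98/3,34] z:[25,55/2] -> miss, prune
  N11 x:[35/2,24] y:[62/3,77/3] z:[9,33/2] -> miss, prune

Summary -> nodes [0, 4, 2, 5, 6, 8, 9, 11]; box-tests=8; leaf-entries=1; first=P9

== RESULT ==
9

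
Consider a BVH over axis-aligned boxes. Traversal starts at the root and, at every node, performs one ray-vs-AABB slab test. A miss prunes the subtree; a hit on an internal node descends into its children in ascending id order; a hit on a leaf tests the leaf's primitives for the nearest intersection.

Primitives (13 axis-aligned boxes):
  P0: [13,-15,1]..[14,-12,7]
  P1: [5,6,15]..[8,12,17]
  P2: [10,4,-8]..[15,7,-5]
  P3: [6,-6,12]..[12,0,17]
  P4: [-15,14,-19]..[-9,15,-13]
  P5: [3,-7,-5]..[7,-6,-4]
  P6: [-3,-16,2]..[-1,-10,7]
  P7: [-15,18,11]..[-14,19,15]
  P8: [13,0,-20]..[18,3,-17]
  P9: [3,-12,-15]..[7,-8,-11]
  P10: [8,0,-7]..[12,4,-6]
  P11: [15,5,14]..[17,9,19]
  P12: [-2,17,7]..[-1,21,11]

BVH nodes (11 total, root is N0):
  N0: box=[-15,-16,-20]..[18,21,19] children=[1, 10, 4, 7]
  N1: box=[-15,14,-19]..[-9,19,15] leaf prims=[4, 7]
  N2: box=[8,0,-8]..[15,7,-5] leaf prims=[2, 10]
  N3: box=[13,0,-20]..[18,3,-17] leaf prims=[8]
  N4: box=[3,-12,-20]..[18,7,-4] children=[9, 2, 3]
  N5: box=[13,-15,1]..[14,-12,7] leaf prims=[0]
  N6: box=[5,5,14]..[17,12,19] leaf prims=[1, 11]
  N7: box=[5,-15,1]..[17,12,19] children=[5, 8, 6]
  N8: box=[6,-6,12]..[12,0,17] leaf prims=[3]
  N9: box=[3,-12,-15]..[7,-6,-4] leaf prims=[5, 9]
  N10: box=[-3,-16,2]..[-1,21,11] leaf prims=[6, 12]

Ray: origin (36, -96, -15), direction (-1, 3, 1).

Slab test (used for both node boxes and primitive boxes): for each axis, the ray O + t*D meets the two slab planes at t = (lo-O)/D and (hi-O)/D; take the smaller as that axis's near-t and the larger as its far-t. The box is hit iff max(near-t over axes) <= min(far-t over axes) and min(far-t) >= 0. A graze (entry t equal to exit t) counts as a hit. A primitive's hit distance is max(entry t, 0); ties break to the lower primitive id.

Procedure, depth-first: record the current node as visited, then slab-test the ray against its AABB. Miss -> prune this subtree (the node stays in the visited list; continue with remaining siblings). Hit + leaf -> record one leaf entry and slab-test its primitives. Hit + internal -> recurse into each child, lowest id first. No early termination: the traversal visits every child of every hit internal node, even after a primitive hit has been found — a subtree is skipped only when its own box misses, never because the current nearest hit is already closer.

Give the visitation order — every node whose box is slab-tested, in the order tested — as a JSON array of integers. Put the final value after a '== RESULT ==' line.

Walk:
N0 x:[18,51] y:[80/3,39] z:[-5,34] -> hit [80/3,34], descend [1, 4, 7, 10]
  N1 x:[45,51] y:[110/3,115/3] z:[-4,30] -> miss, prune
  N4 x:[18,33] y:[28,103/3] z:[-5,11] -> miss, prune
  N7 x:[19,31] y:[27,36] z:[16,34] -> hit [27,31], descend [5, 6, 8]
    N5 x:[22,23] y:[27,28] z:[16,22] -> miss, prune
    N6 x:[19,31] y:[101/3,36] z:[29,34] -> miss, prune
    N8 x:[24,30] y:[30,32] z:[27,32] -> hit [30,30] leaf, test {P3@t=30}
  N10 x:[37,39] y:[80/3,39] z:[17,26] -> miss, prune

8 AABB tests over nodes [0, 1, 4, 7, 5, 6, 8, 10]; 1 leaf entered; closest P3.

== RESULT ==
[0, 1, 4, 7, 5, 6, 8, 10]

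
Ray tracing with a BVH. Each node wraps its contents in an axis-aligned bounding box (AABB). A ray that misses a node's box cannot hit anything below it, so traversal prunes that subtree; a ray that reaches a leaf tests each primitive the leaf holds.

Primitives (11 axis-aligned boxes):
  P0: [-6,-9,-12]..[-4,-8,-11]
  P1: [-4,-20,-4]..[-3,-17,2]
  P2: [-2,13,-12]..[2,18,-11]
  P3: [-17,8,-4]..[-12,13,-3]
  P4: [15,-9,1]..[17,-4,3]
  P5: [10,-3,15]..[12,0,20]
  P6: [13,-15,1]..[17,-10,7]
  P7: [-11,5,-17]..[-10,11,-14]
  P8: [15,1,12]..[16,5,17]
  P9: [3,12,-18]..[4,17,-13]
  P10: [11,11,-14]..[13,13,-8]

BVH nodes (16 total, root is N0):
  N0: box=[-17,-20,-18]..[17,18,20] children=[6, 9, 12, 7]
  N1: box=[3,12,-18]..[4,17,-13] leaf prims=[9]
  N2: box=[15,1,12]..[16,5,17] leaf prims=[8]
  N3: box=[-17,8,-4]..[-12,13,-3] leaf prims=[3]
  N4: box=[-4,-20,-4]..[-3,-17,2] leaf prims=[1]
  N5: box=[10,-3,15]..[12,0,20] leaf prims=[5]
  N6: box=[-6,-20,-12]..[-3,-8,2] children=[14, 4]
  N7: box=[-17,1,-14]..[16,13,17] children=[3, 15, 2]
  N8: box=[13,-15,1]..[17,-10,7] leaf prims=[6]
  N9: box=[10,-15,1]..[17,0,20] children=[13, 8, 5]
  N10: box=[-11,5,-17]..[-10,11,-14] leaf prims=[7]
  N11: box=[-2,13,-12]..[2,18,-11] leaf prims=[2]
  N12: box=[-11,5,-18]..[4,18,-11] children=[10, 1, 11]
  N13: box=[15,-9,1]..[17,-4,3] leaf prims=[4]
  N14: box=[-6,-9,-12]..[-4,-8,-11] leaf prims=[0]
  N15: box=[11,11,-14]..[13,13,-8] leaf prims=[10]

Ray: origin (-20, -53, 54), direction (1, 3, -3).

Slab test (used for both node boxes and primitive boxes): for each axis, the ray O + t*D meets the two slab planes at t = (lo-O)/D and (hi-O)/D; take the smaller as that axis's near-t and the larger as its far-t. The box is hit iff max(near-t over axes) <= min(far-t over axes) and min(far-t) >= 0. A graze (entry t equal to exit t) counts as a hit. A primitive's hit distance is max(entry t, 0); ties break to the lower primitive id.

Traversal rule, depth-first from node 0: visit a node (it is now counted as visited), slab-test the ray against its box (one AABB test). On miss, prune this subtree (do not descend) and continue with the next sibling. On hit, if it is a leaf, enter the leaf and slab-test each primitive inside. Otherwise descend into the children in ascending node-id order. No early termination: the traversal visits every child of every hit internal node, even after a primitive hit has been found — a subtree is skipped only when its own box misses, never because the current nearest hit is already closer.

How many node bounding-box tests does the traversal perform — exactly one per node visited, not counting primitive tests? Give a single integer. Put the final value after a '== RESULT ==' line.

Trace the traversal:
N0 x:[3,37] y:[11,71/3] z:[34/3,24] -> hit [34/3,71/3], descend [6, 7, 9, 12]
  N6 x:[14,17] y:[11,15] z:[52/3,22] -> miss, prune
  N7 x:[3,36] y:[18,22] z:[37/3,68/3] -> hit [18,22], descend [2, 3, 15]
    N2 x:[35,36] y:[18,58/3] z:[37/3,14] -> miss, prune
    N3 x:[3,8] y:[61/3,22] z:[19,58/3] -> miss, prune
    N15 x:[31,33] y:[64/3,22] z:[62/3,68/3] -> miss, prune
  N9 x:[30,37] y:[38/3,53/3] z:[34/3,53/3] -> miss, prune
  N12 x:[9,24] y:[58/3,71/3] z:[65/3,24] -> hit [65/3,71/3], descend [1, 10, 11]
    N1 x:[23,24] y:[65/3,70/3] z:[67/3,24] -> hit [23,70/3] leaf, test {P9@t=23}
    N10 x:[9,10] y:[58/3,64/3] z:[68/3,71/3] -> miss, prune
    N11 x:[18,22] y:[22,71/3] z:[65/3,22] -> hit [22,22] leaf, test {P2@t=22}

Visited [0, 6, 7, 2, 3, 15, 9, 12, 1, 10, 11]. Tests: 11 box, 2 leaf. Nearest: P2.

== RESULT ==
11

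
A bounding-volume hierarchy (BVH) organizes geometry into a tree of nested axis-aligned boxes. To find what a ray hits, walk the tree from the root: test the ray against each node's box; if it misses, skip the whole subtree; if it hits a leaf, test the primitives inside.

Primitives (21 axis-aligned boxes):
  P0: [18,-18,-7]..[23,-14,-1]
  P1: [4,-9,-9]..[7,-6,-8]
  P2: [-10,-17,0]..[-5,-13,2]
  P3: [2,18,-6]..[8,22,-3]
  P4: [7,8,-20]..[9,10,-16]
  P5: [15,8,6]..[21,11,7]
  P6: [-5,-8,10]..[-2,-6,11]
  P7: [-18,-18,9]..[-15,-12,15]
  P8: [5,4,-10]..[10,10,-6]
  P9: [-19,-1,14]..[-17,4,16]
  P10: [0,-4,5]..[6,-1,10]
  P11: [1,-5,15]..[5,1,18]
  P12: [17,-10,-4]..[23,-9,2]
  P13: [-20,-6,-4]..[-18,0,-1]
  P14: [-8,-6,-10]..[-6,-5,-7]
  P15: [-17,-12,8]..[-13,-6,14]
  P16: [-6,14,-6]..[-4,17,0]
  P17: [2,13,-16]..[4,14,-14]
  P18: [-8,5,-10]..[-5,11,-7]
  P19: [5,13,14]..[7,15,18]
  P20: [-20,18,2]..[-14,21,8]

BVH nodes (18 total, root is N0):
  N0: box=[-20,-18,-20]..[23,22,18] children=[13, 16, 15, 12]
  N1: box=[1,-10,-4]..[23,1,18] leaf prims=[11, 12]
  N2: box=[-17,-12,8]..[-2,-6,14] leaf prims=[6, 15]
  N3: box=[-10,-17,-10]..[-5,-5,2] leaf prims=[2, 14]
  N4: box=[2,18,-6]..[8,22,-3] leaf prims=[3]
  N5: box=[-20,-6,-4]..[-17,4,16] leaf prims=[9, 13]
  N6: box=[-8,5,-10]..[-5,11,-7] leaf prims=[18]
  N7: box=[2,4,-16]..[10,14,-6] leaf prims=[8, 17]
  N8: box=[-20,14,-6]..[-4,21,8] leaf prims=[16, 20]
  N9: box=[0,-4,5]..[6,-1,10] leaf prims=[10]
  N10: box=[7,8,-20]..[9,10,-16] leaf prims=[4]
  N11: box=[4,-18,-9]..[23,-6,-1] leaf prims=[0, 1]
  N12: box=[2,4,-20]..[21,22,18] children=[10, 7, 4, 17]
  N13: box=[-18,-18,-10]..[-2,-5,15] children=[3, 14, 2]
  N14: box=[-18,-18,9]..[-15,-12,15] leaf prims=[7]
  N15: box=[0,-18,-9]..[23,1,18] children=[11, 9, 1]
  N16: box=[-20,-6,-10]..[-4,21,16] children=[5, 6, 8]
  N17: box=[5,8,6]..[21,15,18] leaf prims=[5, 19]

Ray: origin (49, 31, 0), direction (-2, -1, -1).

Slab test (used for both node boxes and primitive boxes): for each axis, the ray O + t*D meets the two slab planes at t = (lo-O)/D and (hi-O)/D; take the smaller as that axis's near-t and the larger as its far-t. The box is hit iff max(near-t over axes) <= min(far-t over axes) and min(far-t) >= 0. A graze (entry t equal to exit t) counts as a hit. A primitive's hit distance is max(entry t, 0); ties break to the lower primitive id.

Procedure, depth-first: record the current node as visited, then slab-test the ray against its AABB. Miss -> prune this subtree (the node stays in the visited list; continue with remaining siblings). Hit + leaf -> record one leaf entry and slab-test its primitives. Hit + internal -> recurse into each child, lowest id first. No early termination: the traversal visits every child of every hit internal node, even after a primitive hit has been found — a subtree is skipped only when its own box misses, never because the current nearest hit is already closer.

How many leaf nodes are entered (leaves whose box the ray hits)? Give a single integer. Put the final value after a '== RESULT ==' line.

Walk:
N0 x:[13,69/2] y:[9,49] z:[-18,20] -> hit [13,20], descend [12, 13, 15, 16]
  N12 x:[14,47/2] y:[9,27] z:[-18,20] -> hit [14,20], descend [4, 7, 10, 17]
    N4 x:[41/2,47/2] y:[9,13] z:[3,6] -> miss, prune
    N7 x:[39/2,47/2] y:[17,27] z:[6,16] -> miss, prune
    N10 x:[20,21] y:[21,23] z:[16,20] -> miss, prune
    N17 x:[14,22] y:[16,23] z:[-18,-6] -> miss, prune
  N13 x:[51/2,67/2] y:[36,49] z:[-15,10] -> miss, prune
  N15 x:[13,49/2] y:[30,49] z:[-18,9] -> miss, prune
  N16 x:[53/2,69/2] y:[10,37] z:[-16,10] -> miss, prune

Visited [0, 12, 4, 7, 10, 17, 13, 15, 16]. Tests: 9 box, 0 leaf. Nearest: miss.

== RESULT ==
0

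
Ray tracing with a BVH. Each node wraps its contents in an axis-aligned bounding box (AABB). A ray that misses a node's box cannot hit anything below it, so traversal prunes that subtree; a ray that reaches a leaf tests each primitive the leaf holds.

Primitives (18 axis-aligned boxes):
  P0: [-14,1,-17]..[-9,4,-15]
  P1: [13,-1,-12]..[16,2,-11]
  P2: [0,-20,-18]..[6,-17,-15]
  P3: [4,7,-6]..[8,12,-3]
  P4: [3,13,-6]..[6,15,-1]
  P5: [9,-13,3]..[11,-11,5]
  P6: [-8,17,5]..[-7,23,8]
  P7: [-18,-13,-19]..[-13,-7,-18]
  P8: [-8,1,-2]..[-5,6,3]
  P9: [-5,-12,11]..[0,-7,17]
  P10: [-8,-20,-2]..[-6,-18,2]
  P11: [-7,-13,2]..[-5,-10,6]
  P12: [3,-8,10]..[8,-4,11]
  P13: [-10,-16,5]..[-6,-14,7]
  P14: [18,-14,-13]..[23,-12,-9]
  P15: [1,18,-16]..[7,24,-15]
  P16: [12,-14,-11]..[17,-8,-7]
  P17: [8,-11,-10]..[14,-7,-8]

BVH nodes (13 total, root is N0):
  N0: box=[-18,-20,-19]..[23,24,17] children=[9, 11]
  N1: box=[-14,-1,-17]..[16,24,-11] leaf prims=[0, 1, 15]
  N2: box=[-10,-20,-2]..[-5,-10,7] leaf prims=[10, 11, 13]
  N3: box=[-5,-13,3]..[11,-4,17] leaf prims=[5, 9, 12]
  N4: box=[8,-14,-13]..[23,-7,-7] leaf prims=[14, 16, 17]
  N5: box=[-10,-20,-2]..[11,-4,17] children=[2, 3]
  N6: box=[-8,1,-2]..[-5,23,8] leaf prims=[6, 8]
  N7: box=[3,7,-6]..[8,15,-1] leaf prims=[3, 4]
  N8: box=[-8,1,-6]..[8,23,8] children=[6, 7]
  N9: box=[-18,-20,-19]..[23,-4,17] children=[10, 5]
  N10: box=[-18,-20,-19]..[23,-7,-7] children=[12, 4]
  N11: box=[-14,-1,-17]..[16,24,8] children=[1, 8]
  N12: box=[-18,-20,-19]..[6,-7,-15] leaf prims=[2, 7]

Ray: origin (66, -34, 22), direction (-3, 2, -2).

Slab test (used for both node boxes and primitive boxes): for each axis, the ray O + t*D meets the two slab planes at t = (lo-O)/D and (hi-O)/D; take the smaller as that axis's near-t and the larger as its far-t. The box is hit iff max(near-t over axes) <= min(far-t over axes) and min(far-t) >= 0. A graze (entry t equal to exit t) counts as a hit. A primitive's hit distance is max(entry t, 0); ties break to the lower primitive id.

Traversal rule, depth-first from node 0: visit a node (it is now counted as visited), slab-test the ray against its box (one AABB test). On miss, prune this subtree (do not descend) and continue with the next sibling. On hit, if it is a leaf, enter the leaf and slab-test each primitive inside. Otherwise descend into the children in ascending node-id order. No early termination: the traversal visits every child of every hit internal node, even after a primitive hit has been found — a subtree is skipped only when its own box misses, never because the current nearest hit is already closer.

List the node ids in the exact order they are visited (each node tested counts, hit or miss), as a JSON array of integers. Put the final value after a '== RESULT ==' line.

Trace the traversal:
N0 x:[43/3,28] y:[7,29] z:[5/2,41/2] -> hit [43/3,41/2], descend [9, 11]
  N9 x:[43/3,28] y:[7,15] z:[5/2,41/2] -> hit [43/3,15], descend [5, 10]
    N5 x:[55/3,76/3] y:[7,15] z:[5/2,12] -> miss, prune
    N10 x:[43/3,28] y:[7,27/2] z:[29/2,41/2] -> miss, prune
  N11 x:[50/3,80/3] y:[33/2,29] z:[7,39/2] -> hit [50/3,39/2], descend [1, 8]
    N1 x:[50/3,80/3] y:[33/2,29] z:[33/2,39/2] -> hit [50/3,39/2] leaf, test {P0(miss), P1@t=50/3, P15(miss)}
    N8 x:[58/3,74/3] y:[35/2,57/2] z:[7,14] -> miss, prune

order=[0, 9, 5, 10, 11, 1, 8]  |boxes|=7  |leaves|=1  hit=P1

== RESULT ==
[0, 9, 5, 10, 11, 1, 8]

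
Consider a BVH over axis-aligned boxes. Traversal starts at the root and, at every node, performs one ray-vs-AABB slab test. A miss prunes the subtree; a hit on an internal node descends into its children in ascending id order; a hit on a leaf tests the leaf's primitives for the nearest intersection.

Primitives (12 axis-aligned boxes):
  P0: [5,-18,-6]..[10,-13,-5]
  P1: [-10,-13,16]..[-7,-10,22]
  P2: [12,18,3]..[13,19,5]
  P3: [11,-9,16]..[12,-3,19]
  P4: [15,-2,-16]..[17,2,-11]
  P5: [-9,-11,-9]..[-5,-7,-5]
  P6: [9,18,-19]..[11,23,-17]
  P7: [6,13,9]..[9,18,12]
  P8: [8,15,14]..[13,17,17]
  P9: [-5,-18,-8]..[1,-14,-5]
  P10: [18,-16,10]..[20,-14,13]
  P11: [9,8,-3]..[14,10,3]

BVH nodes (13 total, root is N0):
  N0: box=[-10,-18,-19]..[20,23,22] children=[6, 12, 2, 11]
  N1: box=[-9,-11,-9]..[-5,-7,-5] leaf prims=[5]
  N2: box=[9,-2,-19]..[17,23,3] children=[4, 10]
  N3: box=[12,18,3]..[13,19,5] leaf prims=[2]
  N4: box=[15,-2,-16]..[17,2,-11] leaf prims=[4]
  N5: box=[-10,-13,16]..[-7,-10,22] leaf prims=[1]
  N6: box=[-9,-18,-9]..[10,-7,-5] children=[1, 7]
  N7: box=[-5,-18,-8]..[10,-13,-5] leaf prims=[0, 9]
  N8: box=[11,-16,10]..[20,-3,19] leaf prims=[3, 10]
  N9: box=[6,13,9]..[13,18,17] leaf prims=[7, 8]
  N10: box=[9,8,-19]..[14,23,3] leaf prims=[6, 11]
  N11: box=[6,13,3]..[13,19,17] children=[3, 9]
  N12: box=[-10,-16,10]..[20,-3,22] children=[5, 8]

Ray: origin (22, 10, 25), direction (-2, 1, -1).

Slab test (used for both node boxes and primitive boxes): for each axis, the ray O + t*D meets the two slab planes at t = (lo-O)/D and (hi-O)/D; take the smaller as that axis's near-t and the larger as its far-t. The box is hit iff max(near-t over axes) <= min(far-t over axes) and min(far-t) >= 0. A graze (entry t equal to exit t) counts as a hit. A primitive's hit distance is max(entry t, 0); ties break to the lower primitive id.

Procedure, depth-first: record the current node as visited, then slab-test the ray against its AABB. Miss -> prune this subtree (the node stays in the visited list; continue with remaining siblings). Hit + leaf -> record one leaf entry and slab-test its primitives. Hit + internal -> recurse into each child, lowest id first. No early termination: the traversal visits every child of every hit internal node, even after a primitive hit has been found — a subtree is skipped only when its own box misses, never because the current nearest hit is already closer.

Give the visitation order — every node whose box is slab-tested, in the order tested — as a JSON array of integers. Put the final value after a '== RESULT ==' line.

Walk:
N0 x:[1,16] y:[-28,13] z:[3,44] -> hit [3,13], descend [2, 6, 11, 12]
  N2 x:[5/2,13/2] y:[-12,13] z:[22,44] -> miss, prune
  N6 x:[6,31/2] y:[-28,-17] z:[30,34] -> miss, prune
  N11 x:[9/2,8] y:[3,9] z:[8,22] -> hit [8,8], descend [3, 9]
    N3 x:[9/2,5] y:[8,9] z:[20,22] -> miss, prune
    N9 x:[9/2,8] y:[3,8] z:[8,16] -> hit [8,8] leaf, test {P7(miss), P8(miss)}
  N12 x:[1,16] y:[-26,-13] z:[3,15] -> miss, prune

Visited [0, 2, 6, 11, 3, 9, 12]. Tests: 7 box, 1 leaf. Nearest: miss.

== RESULT ==
[0, 2, 6, 11, 3, 9, 12]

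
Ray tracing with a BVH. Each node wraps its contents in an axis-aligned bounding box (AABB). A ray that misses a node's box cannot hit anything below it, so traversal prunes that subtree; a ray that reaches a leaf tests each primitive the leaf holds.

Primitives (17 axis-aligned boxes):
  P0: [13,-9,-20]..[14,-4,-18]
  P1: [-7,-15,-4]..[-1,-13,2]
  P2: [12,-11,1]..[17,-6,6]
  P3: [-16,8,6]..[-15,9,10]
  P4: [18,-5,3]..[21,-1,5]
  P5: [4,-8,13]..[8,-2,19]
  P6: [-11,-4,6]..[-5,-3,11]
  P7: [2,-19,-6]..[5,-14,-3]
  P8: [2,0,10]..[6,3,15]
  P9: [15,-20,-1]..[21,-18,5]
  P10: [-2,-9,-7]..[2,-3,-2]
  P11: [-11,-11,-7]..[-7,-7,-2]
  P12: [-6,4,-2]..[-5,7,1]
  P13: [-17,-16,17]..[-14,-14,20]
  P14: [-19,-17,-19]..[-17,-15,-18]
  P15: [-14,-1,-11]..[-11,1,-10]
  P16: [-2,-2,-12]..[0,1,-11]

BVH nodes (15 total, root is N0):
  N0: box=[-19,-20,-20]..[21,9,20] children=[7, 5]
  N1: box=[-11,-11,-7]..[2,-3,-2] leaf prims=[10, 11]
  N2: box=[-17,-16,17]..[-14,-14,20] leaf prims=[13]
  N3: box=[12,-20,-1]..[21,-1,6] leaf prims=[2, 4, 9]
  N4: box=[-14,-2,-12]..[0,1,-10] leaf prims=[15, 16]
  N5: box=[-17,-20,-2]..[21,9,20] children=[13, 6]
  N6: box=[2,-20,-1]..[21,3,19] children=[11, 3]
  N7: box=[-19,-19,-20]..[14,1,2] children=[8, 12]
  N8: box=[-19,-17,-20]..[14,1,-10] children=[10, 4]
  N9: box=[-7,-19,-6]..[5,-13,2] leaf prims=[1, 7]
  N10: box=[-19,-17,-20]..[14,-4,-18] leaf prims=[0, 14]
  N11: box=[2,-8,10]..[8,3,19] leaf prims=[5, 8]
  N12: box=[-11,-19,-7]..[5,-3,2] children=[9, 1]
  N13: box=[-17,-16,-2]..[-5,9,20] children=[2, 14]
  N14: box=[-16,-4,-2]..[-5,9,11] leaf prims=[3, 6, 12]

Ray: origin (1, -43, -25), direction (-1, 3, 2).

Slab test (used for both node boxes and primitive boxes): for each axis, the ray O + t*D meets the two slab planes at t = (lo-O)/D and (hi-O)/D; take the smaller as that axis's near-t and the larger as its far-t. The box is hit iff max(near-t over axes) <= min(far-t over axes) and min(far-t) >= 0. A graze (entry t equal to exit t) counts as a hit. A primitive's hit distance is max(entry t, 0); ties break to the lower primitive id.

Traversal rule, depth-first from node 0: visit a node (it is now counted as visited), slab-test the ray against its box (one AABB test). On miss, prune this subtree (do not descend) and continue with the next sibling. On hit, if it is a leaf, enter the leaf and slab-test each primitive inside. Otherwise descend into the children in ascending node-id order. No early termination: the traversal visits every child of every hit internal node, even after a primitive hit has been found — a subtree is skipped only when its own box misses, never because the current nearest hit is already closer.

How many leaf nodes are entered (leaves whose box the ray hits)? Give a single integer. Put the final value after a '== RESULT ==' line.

Traverse from the root:
N0 x:[-20,20] y:[23/3,52/3] z:[5/2,45/2] -> hit [23/3,52/3], descend [5, 7]
  N5 x:[-20,18] y:[23/3,52/3] z:[23/2,45/2] -> hit [23/2,52/3], descend [6, 13]
    N6 x:[-20,-1] y:[23/3,46/3] z:[12,22] -> miss, prune
    N13 x:[6,18] y:[9,52/3] z:[23/2,45/2] -> hit [23/2,52/3], descend [2, 14]
      N2 x:[15,18] y:[9,29/3] z:[21,45/2] -> miss, prune
      N14 x:[6,17] y:[13,52/3] z:[23/2,18] -> hit [13,17] leaf, test {P3@t=17, P6(miss), P12(miss)}
  N7 x:[-13,20] y:[8,44/3] z:[5/2,27/2] -> hit [8,27/2], descend [8, 12]
    N8 x:[-13,20] y:[26/3,44/3] z:[5/2,15/2] -> miss, prune
    N12 x:[-4,12] y:[8,40/3] z:[9,27/2] -> hit [9,12], descend [1, 9]
      N1 x:[-1,12] y:[32/3,40/3] z:[9,23/2] -> hit [32/3,23/2] leaf, test {P10(miss), P11@t=32/3}
      N9 x:[-4,8] y:[8,10] z:[19/2,27/2] -> miss, prune

11 AABB tests over nodes [0, 5, 6, 13, 2, 14, 7, 8, 12, 1, 9]; 2 leaves entered; closest P11.

== RESULT ==
2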